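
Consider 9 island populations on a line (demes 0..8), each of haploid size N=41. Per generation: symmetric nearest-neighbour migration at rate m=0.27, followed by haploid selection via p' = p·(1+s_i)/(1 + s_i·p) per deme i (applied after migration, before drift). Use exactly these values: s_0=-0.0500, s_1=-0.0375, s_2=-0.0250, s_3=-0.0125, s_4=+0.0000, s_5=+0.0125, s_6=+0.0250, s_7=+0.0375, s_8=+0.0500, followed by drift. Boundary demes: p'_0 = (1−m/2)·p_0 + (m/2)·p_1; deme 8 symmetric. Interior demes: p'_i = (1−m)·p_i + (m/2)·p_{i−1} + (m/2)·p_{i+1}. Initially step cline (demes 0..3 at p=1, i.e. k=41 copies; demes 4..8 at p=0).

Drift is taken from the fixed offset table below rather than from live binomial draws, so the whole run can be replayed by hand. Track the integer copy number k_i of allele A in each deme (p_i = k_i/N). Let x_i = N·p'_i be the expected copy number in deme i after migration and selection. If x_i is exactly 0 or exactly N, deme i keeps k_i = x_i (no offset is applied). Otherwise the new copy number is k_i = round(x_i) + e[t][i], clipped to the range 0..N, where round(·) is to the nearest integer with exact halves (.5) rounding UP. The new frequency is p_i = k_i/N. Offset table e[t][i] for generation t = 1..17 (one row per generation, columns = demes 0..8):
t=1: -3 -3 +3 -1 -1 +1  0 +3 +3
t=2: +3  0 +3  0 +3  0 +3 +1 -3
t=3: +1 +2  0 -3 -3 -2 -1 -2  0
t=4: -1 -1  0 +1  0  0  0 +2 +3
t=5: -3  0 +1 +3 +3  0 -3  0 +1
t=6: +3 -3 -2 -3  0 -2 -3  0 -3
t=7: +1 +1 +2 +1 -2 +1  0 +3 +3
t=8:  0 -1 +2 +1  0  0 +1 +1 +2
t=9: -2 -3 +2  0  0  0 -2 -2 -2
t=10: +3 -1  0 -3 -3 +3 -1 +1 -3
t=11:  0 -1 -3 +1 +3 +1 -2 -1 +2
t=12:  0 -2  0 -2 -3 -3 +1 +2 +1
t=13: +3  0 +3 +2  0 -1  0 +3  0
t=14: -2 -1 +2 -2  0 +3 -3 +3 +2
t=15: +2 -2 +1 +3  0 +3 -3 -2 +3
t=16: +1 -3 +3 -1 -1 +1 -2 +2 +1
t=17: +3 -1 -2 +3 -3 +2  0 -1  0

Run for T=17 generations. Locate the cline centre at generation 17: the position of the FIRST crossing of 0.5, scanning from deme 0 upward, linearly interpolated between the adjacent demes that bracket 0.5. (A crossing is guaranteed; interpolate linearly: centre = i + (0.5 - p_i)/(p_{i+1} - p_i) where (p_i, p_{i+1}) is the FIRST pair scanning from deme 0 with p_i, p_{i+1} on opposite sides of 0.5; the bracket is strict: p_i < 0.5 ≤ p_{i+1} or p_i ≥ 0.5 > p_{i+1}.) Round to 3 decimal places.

3.393

t=0: k=[41 41 41 41 0 0 0 0 0]
t=1: x=[41.0000 41.0000 41.0000 35.4045 5.5350 0.0000 0.0000 0.0000 0.0000] k=[41 41 41 34 5 0 0 0 0]
t=2: x=[41.0000 41.0000 40.0313 30.9348 8.2400 0.6833 0.0000 0.0000 0.0000] k=[41 41 41 31 11 1 0 0 0]
t=3: x=[41.0000 41.0000 39.6166 29.5465 12.3500 2.2412 0.1384 0.0000 0.0000] k=[41 41 40 27 9 0 0 0 0]
t=4: x=[41.0000 40.8598 38.3172 26.2063 10.2150 1.2297 0.0000 0.0000 0.0000] k=[41 40 38 27 10 1 0 0 0]
t=5: x=[40.8579 39.8220 36.6883 26.0708 11.0800 2.1047 0.1384 0.0000 0.0000] k=[38 40 38 29 14 2 0 0 0]
t=6: x=[38.1364 39.4023 36.9638 28.0789 14.4050 3.3884 0.2767 0.0000 0.0000] k=[41 36 35 25 14 1 0 0 0]
t=7: x=[40.2901 36.3858 33.6332 24.7417 13.7300 2.6506 0.1384 0.0000 0.0000] k=[41 37 36 26 12 4 0 0 0]
t=8: x=[40.4320 37.2777 34.6503 25.3384 12.8100 4.5904 0.5533 0.0000 0.0000] k=[40 36 37 26 13 5 2 0 0]
t=9: x=[39.3821 36.5249 35.2561 25.6093 13.6750 5.7360 2.1855 0.2801 0.0000] k=[37 34 37 26 14 6 0 0 0]
t=10: x=[36.3892 34.6064 34.9811 25.7447 14.5400 6.3363 0.8298 0.0000 0.0000] k=[39 34 35 23 12 9 0 0 0]
t=11: x=[38.1938 34.6064 33.0845 23.0081 13.0800 8.2717 1.2445 0.0000 0.0000] k=[38 34 30 24 16 9 0 0 0]
t=12: x=[37.2905 33.7753 29.5219 23.6041 16.1350 8.8157 1.2445 0.0000 0.0000] k=[37 32 30 22 13 6 2 0 0]
t=13: x=[36.1083 32.1425 28.9760 21.7366 13.2700 6.4724 2.3235 0.2801 0.0000] k=[39 32 32 24 13 5 2 3 0]
t=14: x=[37.9117 32.6947 30.7263 23.4689 13.4050 5.7360 2.5995 2.5465 0.4250] k=[36 32 33 21 13 9 0 6 2]
t=15: x=[35.2096 32.4185 31.0555 21.4114 13.5400 8.4077 2.0731 4.8039 2.6588] k=[37 30 32 24 14 11 0 3 6]
t=16: x=[35.8276 30.9274 30.4529 23.6041 14.9450 10.0137 1.9350 3.1040 5.8349] k=[37 28 33 23 14 11 0 5 7]
t=17: x=[35.5470 29.5777 30.7820 23.0081 14.8100 10.0137 2.2111 4.7474 7.0090] k=[39 29 29 26 12 12 2 4 7]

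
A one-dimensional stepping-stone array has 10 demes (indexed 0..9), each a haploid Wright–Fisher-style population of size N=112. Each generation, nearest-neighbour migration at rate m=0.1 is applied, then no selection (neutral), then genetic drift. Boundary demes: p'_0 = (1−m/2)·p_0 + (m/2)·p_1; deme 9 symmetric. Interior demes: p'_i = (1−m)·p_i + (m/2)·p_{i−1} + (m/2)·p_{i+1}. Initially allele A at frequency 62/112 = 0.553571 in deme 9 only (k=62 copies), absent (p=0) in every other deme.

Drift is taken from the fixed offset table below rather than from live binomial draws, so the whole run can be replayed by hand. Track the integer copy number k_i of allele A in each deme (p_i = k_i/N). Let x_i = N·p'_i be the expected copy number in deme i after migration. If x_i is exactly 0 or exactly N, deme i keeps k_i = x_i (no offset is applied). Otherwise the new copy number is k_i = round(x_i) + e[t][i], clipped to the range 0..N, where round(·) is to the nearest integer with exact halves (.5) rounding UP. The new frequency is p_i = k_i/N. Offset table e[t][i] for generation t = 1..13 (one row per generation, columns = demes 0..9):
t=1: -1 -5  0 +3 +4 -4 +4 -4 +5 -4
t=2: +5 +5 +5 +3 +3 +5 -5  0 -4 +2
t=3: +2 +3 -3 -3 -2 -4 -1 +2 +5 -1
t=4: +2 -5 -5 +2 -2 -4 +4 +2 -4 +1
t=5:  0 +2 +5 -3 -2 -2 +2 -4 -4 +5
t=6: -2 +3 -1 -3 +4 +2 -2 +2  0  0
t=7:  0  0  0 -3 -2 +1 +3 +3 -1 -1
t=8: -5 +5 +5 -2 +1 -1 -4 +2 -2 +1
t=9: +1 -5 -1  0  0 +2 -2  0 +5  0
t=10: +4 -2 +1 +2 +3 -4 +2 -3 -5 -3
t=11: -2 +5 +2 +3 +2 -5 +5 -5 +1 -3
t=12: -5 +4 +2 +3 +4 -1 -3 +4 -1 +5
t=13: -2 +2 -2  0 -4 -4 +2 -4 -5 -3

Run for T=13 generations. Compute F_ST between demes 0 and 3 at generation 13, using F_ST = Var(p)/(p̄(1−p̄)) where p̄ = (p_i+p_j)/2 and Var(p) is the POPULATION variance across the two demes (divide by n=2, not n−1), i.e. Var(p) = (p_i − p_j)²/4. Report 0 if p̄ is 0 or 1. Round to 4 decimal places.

0.0370

t=0: k=[0 0 0 0 0 0 0 0 0 62]
t=1: x=[0.0000 0.0000 0.0000 0.0000 0.0000 0.0000 0.0000 0.0000 3.1000 58.9000] k=[0 0 0 0 0 0 0 0 8 55]
t=2: x=[0.0000 0.0000 0.0000 0.0000 0.0000 0.0000 0.0000 0.4000 9.9500 52.6500] k=[0 0 0 0 0 0 0 0 6 55]
t=3: x=[0.0000 0.0000 0.0000 0.0000 0.0000 0.0000 0.0000 0.3000 8.1500 52.5500] k=[0 0 0 0 0 0 0 2 13 52]
t=4: x=[0.0000 0.0000 0.0000 0.0000 0.0000 0.0000 0.1000 2.4500 14.4000 50.0500] k=[0 0 0 0 0 0 4 4 10 51]
t=5: x=[0.0000 0.0000 0.0000 0.0000 0.0000 0.2000 3.8000 4.3000 11.7500 48.9500] k=[0 0 0 0 0 0 6 0 8 54]
t=6: x=[0.0000 0.0000 0.0000 0.0000 0.0000 0.3000 5.4000 0.7000 9.9000 51.7000] k=[0 0 0 0 0 2 3 3 10 52]
t=7: x=[0.0000 0.0000 0.0000 0.0000 0.1000 1.9500 2.9500 3.3500 11.7500 49.9000] k=[0 0 0 0 0 3 6 6 11 49]
t=8: x=[0.0000 0.0000 0.0000 0.0000 0.1500 3.0000 5.8500 6.2500 12.6500 47.1000] k=[0 0 0 0 1 2 2 8 11 48]
t=9: x=[0.0000 0.0000 0.0000 0.0500 1.0000 1.9500 2.3000 7.8500 12.7000 46.1500] k=[0 0 0 0 1 4 0 8 18 46]
t=10: x=[0.0000 0.0000 0.0000 0.0500 1.1000 3.6500 0.6000 8.1000 18.9000 44.6000] k=[0 0 0 2 4 0 3 5 14 42]
t=11: x=[0.0000 0.0000 0.1000 2.0000 3.7000 0.3500 2.9500 5.3500 14.9500 40.6000] k=[0 0 2 5 6 0 8 0 16 38]
t=12: x=[0.0000 0.1000 2.0500 4.9000 5.6500 0.7000 7.2000 1.2000 16.3000 36.9000] k=[0 4 4 8 10 0 4 5 15 42]
t=13: x=[0.2000 3.8000 4.2000 7.9000 9.4000 0.7000 3.8500 5.4500 15.8500 40.6500] k=[0 6 2 8 5 0 6 1 11 38]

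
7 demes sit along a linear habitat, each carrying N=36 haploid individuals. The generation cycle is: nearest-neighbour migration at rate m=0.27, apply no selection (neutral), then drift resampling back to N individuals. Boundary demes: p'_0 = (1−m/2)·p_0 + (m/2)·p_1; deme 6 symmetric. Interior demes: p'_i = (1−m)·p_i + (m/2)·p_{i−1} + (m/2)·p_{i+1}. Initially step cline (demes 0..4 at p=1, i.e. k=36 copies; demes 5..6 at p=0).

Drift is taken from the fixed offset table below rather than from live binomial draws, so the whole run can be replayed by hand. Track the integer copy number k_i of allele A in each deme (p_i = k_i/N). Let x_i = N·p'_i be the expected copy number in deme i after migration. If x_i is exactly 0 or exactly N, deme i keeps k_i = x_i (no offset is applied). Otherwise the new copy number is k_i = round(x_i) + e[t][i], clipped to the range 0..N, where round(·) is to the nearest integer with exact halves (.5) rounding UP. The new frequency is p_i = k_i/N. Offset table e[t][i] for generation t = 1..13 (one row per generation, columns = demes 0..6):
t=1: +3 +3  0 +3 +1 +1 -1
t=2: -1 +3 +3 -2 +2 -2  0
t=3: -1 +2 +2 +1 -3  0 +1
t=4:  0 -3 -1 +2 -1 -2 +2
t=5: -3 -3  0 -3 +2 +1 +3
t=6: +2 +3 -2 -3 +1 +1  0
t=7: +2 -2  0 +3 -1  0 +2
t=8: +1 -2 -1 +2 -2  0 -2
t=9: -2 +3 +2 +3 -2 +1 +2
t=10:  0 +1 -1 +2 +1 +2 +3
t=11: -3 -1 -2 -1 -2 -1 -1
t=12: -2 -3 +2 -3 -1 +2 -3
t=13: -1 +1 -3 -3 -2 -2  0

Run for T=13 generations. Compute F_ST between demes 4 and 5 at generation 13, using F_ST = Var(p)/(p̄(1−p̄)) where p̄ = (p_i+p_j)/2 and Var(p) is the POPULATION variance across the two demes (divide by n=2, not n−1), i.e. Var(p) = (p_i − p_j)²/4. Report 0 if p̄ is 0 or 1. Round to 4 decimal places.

0.0069

t=0: k=[36 36 36 36 36 0 0]
t=1: x=[36.0000 36.0000 36.0000 36.0000 31.1400 4.8600 0.0000] k=[36 36 36 36 32 6 0]
t=2: x=[36.0000 36.0000 36.0000 35.4600 29.0300 8.7000 0.8100] k=[36 36 36 33 31 7 1]
t=3: x=[36.0000 36.0000 35.5950 33.1350 28.0300 9.4300 1.8100] k=[36 36 36 34 25 9 3]
t=4: x=[36.0000 36.0000 35.7300 33.0550 24.0550 10.3500 3.8100] k=[36 36 35 35 23 8 6]
t=5: x=[36.0000 35.8650 35.1350 33.3800 22.5950 9.7550 6.2700] k=[36 33 35 30 25 11 9]
t=6: x=[35.5950 33.6750 34.0550 30.0000 23.7850 12.6200 9.2700] k=[36 36 32 27 25 14 9]
t=7: x=[36.0000 35.4600 31.8650 27.4050 23.7850 14.8100 9.6750] k=[36 33 32 30 23 15 12]
t=8: x=[35.5950 33.2700 31.8650 29.3250 22.8650 15.6750 12.4050] k=[36 31 31 31 21 16 10]
t=9: x=[35.3250 31.6750 31.0000 29.6500 21.6750 15.8650 10.8100] k=[33 35 33 33 20 17 13]
t=10: x=[33.2700 34.4600 33.2700 31.2450 21.3500 16.8650 13.5400] k=[33 35 32 33 22 19 17]
t=11: x=[33.2700 34.3250 32.5400 31.3800 23.0800 19.1350 17.2700] k=[30 33 31 30 21 18 16]
t=12: x=[30.4050 32.3250 31.1350 28.9200 21.8100 18.1350 16.2700] k=[28 29 33 26 21 20 13]
t=13: x=[28.1350 29.4050 31.5150 26.2700 21.5400 19.1900 13.9450] k=[27 30 29 23 20 17 14]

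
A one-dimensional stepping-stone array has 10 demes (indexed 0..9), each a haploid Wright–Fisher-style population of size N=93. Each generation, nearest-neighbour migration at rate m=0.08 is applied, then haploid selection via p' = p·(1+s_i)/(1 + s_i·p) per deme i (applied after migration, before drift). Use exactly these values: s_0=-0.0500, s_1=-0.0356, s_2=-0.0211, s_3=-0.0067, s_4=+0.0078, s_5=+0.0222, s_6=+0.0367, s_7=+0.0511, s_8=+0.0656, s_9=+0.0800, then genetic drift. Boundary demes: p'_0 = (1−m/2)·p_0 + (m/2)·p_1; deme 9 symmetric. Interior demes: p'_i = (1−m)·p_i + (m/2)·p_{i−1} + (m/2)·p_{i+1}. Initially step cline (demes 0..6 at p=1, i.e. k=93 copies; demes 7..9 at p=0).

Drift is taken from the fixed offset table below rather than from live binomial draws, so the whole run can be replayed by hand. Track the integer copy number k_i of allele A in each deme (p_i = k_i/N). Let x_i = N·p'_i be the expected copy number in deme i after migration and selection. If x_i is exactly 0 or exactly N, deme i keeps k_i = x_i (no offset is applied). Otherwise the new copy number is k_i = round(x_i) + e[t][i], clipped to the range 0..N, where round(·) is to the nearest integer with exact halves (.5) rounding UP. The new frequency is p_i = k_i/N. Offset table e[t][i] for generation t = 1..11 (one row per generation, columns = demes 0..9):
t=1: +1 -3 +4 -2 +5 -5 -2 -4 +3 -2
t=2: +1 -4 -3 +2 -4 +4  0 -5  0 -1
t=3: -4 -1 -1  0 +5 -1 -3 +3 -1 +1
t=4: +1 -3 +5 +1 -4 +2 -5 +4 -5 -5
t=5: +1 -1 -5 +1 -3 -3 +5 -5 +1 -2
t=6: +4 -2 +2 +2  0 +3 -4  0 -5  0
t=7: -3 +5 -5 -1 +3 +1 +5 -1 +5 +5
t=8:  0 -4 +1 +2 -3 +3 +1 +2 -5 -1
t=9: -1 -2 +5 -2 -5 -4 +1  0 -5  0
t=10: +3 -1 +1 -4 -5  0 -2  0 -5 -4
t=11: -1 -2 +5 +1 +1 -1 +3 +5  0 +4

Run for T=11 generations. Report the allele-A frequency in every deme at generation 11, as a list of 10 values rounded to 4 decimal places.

t=0: k=[93 93 93 93 93 93 93 0 0 0]
t=1: x=[93.0000 93.0000 93.0000 93.0000 93.0000 93.0000 89.4066 3.9021 0.0000 0.0000] k=[93 93 93 93 93 93 87 0 0 0]
t=2: x=[93.0000 93.0000 93.0000 93.0000 93.0000 92.7652 84.0556 3.6508 0.0000 0.0000] k=[93 93 93 93 93 93 84 0 0 0]
t=3: x=[93.0000 93.0000 93.0000 93.0000 93.0000 92.6478 81.3717 3.5252 0.0000 0.0000] k=[93 93 93 93 93 92 78 7 0 0]
t=4: x=[93.0000 93.0000 93.0000 93.0000 92.9603 91.5125 76.2214 9.9960 0.2983 0.0000] k=[93 93 93 93 89 93 71 14 0 0]
t=5: x=[93.0000 93.0000 93.0000 92.8389 89.3474 91.9823 70.2255 16.3818 0.5965 0.0000] k=[93 93 93 93 86 89 75 11 2 0]
t=6: x=[93.0000 93.0000 93.0000 92.7181 86.4475 88.4166 73.5600 13.7746 2.4257 0.0864] k=[93 93 93 93 86 91 70 14 0 0]
t=7: x=[93.0000 93.0000 93.0000 92.7181 86.5270 90.0239 69.2431 16.3405 0.5965 0.0000] k=[93 93 93 92 90 91 74 15 6 0]
t=8: x=[93.0000 93.0000 92.9591 91.9531 90.1416 90.3374 72.8938 17.7033 6.4934 0.2591] k=[93 93 93 93 87 93 74 20 1 0]
t=9: x=[93.0000 93.0000 93.0000 92.7584 87.5202 92.0215 73.1682 22.2321 1.8306 0.0432] k=[93 93 93 91 83 88 74 22 0 0]
t=10: x=[93.0000 93.0000 92.9183 90.7453 83.5859 87.3575 73.0506 24.0786 0.9371 0.0000] k=[93 93 93 87 79 87 71 24 0 0]
t=11: x=[93.0000 93.0000 92.7548 86.8817 79.7286 86.1801 70.3826 25.8396 1.0223 0.0000] k=[93 93 93 88 81 85 73 31 1 0]

[1.0000, 1.0000, 1.0000, 0.9462, 0.8710, 0.9140, 0.7849, 0.3333, 0.0108, 0.0000]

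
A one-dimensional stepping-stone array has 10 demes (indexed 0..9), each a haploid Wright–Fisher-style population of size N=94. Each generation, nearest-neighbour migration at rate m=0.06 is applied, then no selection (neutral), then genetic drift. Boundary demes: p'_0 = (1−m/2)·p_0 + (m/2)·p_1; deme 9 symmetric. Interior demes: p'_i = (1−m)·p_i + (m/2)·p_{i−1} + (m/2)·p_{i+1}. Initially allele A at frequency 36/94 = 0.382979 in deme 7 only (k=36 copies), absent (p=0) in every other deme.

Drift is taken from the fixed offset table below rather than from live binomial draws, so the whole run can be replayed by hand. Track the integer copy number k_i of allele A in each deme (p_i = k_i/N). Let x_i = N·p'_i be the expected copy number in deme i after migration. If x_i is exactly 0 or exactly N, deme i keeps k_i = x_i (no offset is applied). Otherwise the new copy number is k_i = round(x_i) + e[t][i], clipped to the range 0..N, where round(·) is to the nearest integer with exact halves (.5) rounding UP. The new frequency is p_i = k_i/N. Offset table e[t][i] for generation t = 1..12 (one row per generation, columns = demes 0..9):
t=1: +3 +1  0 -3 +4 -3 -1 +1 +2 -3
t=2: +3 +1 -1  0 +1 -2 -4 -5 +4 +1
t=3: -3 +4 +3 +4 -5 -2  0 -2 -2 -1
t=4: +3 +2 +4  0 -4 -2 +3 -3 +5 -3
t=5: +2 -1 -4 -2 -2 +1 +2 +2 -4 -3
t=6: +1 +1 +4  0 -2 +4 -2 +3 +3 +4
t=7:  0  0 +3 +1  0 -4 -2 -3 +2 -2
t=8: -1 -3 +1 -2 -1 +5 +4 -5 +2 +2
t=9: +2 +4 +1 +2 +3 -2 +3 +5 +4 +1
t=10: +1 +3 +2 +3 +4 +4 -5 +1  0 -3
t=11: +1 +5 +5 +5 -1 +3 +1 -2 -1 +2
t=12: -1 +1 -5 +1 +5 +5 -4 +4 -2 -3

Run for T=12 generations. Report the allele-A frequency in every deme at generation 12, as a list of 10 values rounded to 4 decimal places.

[0.0000, 0.0106, 0.0000, 0.0957, 0.1170, 0.1702, 0.0319, 0.2340, 0.1596, 0.0106]

t=0: k=[0 0 0 0 0 0 0 36 0 0]
t=1: x=[0.0000 0.0000 0.0000 0.0000 0.0000 0.0000 1.0800 33.8400 1.0800 0.0000] k=[0 0 0 0 0 0 0 35 3 0]
t=2: x=[0.0000 0.0000 0.0000 0.0000 0.0000 0.0000 1.0500 32.9900 3.8700 0.0900] k=[0 0 0 0 0 0 0 28 8 1]
t=3: x=[0.0000 0.0000 0.0000 0.0000 0.0000 0.0000 0.8400 26.5600 8.3900 1.2100] k=[0 0 0 0 0 0 1 25 6 0]
t=4: x=[0.0000 0.0000 0.0000 0.0000 0.0000 0.0300 1.6900 23.7100 6.3900 0.1800] k=[0 0 0 0 0 0 5 21 11 0]
t=5: x=[0.0000 0.0000 0.0000 0.0000 0.0000 0.1500 5.3300 20.2200 10.9700 0.3300] k=[0 0 0 0 0 1 7 22 7 0]
t=6: x=[0.0000 0.0000 0.0000 0.0000 0.0300 1.1500 7.2700 21.1000 7.2400 0.2100] k=[0 0 0 0 0 5 5 24 10 4]
t=7: x=[0.0000 0.0000 0.0000 0.0000 0.1500 4.8500 5.5700 23.0100 10.2400 4.1800] k=[0 0 0 0 0 1 4 20 12 2]
t=8: x=[0.0000 0.0000 0.0000 0.0000 0.0300 1.0600 4.3900 19.2800 11.9400 2.3000] k=[0 0 0 0 0 6 8 14 14 4]
t=9: x=[0.0000 0.0000 0.0000 0.0000 0.1800 5.8800 8.1200 13.8200 13.7000 4.3000] k=[0 0 0 0 3 4 11 19 18 5]
t=10: x=[0.0000 0.0000 0.0000 0.0900 2.9400 4.1800 11.0300 18.7300 17.6400 5.3900] k=[0 0 0 3 7 8 6 20 18 2]
t=11: x=[0.0000 0.0000 0.0900 3.0300 6.9100 7.9100 6.4800 19.5200 17.5800 2.4800] k=[0 0 5 8 6 11 7 18 17 4]
t=12: x=[0.0000 0.1500 4.9400 7.8500 6.2100 10.7300 7.4500 17.6400 16.6400 4.3900] k=[0 1 0 9 11 16 3 22 15 1]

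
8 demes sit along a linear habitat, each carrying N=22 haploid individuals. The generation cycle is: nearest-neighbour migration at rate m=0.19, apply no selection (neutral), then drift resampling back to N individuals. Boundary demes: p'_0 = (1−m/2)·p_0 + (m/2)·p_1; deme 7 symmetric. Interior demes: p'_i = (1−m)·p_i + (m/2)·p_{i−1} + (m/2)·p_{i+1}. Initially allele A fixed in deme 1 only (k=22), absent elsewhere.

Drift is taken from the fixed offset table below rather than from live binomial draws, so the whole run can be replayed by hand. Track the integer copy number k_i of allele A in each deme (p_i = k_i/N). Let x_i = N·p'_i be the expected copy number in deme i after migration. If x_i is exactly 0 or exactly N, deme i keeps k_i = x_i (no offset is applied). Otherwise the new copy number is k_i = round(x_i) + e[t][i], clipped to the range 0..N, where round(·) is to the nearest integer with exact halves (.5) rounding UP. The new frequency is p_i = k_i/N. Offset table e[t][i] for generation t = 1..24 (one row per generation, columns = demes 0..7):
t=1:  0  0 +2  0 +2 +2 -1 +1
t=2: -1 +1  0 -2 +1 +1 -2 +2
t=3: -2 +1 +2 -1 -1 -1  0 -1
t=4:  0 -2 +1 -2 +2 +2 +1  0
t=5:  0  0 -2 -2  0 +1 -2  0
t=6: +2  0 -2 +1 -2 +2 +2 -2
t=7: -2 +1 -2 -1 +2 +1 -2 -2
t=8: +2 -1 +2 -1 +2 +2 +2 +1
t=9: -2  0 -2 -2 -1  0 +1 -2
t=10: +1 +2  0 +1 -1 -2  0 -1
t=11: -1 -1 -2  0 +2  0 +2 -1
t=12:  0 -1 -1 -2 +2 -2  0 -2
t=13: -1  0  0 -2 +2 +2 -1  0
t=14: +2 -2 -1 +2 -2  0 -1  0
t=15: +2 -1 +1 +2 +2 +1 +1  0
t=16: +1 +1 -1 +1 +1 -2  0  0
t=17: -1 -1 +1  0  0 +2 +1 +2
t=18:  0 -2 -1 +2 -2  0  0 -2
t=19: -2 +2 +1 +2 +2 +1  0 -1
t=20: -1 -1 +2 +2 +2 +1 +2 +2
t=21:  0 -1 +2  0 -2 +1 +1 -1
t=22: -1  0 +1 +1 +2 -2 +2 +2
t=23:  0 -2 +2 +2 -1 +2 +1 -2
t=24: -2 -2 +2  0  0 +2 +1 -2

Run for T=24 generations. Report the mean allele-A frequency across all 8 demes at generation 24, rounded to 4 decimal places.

t=0: k=[0 22 0 0 0 0 0 0]
t=1: x=[2.0900 17.8200 2.0900 0.0000 0.0000 0.0000 0.0000 0.0000] k=[2 18 4 0 0 0 0 0]
t=2: x=[3.5200 15.1500 4.9500 0.3800 0.0000 0.0000 0.0000 0.0000] k=[3 16 5 0 0 0 0 0]
t=3: x=[4.2350 13.7200 5.5700 0.4750 0.0000 0.0000 0.0000 0.0000] k=[2 15 8 0 0 0 0 0]
t=4: x=[3.2350 13.1000 7.9050 0.7600 0.0000 0.0000 0.0000 0.0000] k=[3 11 9 0 0 0 0 0]
t=5: x=[3.7600 10.0500 8.3350 0.8550 0.0000 0.0000 0.0000 0.0000] k=[4 10 6 0 0 0 0 0]
t=6: x=[4.5700 9.0500 5.8100 0.5700 0.0000 0.0000 0.0000 0.0000] k=[7 9 4 2 0 0 0 0]
t=7: x=[7.1900 8.3350 4.2850 2.0000 0.1900 0.0000 0.0000 0.0000] k=[5 9 2 1 2 0 0 0]
t=8: x=[5.3800 7.9550 2.5700 1.1900 1.7150 0.1900 0.0000 0.0000] k=[7 7 5 0 4 2 0 0]
t=9: x=[7.0000 6.8100 4.7150 0.8550 3.4300 2.0000 0.1900 0.0000] k=[5 7 3 0 2 2 1 0]
t=10: x=[5.1900 6.4300 3.0950 0.4750 1.8100 1.9050 1.0000 0.0950] k=[6 8 3 1 1 0 1 0]
t=11: x=[6.1900 7.3350 3.2850 1.1900 0.9050 0.1900 0.8100 0.0950] k=[5 6 1 1 3 0 3 0]
t=12: x=[5.0950 5.4300 1.4750 1.1900 2.5250 0.5700 2.4300 0.2850] k=[5 4 0 0 5 0 2 0]
t=13: x=[4.9050 3.7150 0.3800 0.4750 4.0500 0.6650 1.6200 0.1900] k=[4 4 0 0 6 3 1 0]
t=14: x=[4.0000 3.6200 0.3800 0.5700 5.1450 3.0950 1.0950 0.0950] k=[6 2 0 3 3 3 0 0]
t=15: x=[5.6200 2.1900 0.4750 2.7150 3.0000 2.7150 0.2850 0.0000] k=[8 1 1 5 5 4 1 0]
t=16: x=[7.3350 1.6650 1.3800 4.6200 4.9050 3.8100 1.1900 0.0950] k=[8 3 0 6 6 2 1 0]
t=17: x=[7.5250 3.1900 0.8550 5.4300 5.6200 2.2850 1.0000 0.0950] k=[7 2 2 5 6 4 2 2]
t=18: x=[6.5250 2.4750 2.2850 4.8100 5.7150 4.0000 2.1900 2.0000] k=[7 0 1 7 4 4 2 0]
t=19: x=[6.3350 0.7600 1.4750 6.1450 4.2850 3.8100 2.0000 0.1900] k=[4 3 2 8 6 5 2 0]
t=20: x=[3.9050 3.0000 2.6650 7.2400 6.0950 4.8100 2.0950 0.1900] k=[3 2 5 9 8 6 4 2]
t=21: x=[2.9050 2.3800 5.0950 8.5250 7.9050 6.0000 4.0000 2.1900] k=[3 1 7 9 6 7 5 1]
t=22: x=[2.8100 1.7600 6.6200 8.5250 6.3800 6.7150 4.8100 1.3800] k=[2 2 8 10 8 5 7 3]
t=23: x=[2.0000 2.5700 7.6200 9.6200 7.9050 5.4750 6.4300 3.3800] k=[2 1 10 12 7 7 7 1]
t=24: x=[1.9050 1.9500 9.3350 11.3350 7.4750 7.0000 6.4300 1.5700] k=[0 0 11 11 7 9 7 0]

0.2557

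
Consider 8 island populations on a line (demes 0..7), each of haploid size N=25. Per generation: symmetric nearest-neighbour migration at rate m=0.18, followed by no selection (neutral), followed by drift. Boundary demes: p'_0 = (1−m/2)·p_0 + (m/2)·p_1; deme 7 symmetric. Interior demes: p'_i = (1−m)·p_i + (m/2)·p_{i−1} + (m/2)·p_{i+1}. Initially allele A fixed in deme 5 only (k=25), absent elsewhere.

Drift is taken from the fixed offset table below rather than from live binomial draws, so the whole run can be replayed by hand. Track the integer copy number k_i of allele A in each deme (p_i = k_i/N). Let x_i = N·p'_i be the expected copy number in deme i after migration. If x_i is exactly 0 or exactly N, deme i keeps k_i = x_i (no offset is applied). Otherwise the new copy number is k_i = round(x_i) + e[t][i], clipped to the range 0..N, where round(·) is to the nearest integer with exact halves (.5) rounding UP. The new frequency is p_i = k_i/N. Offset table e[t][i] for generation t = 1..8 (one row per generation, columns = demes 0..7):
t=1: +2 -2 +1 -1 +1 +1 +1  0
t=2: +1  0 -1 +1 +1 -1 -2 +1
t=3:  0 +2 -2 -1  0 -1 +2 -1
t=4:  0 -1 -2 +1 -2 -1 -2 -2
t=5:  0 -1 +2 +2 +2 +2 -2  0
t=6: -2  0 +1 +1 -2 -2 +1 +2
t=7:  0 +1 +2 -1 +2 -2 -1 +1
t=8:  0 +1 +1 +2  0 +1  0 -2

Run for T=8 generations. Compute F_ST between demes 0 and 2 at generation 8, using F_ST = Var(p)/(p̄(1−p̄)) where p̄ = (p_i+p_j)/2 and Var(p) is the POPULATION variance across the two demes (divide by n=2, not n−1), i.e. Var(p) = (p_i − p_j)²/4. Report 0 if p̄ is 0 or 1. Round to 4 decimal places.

0.1364

t=0: k=[0 0 0 0 0 25 0 0]
t=1: x=[0.0000 0.0000 0.0000 0.0000 2.2500 20.5000 2.2500 0.0000] k=[0 0 0 0 3 22 3 0]
t=2: x=[0.0000 0.0000 0.0000 0.2700 4.4400 18.5800 4.4400 0.2700] k=[0 0 0 1 5 18 2 1]
t=3: x=[0.0000 0.0000 0.0900 1.2700 5.8100 15.3900 3.3500 1.0900] k=[0 0 0 0 6 14 5 0]
t=4: x=[0.0000 0.0000 0.0000 0.5400 6.1800 12.4700 5.3600 0.4500] k=[0 0 0 2 4 11 3 0]
t=5: x=[0.0000 0.0000 0.1800 2.0000 4.4500 9.6500 3.4500 0.2700] k=[0 0 2 4 6 12 1 0]
t=6: x=[0.0000 0.1800 2.0000 4.0000 6.3600 10.4700 1.9000 0.0900] k=[0 0 3 5 4 8 3 2]
t=7: x=[0.0000 0.2700 2.9100 4.7300 4.4500 7.1900 3.3600 2.0900] k=[0 1 5 4 6 5 2 3]
t=8: x=[0.0900 1.2700 4.5500 4.2700 5.7300 4.8200 2.3600 2.9100] k=[0 2 6 6 6 6 2 1]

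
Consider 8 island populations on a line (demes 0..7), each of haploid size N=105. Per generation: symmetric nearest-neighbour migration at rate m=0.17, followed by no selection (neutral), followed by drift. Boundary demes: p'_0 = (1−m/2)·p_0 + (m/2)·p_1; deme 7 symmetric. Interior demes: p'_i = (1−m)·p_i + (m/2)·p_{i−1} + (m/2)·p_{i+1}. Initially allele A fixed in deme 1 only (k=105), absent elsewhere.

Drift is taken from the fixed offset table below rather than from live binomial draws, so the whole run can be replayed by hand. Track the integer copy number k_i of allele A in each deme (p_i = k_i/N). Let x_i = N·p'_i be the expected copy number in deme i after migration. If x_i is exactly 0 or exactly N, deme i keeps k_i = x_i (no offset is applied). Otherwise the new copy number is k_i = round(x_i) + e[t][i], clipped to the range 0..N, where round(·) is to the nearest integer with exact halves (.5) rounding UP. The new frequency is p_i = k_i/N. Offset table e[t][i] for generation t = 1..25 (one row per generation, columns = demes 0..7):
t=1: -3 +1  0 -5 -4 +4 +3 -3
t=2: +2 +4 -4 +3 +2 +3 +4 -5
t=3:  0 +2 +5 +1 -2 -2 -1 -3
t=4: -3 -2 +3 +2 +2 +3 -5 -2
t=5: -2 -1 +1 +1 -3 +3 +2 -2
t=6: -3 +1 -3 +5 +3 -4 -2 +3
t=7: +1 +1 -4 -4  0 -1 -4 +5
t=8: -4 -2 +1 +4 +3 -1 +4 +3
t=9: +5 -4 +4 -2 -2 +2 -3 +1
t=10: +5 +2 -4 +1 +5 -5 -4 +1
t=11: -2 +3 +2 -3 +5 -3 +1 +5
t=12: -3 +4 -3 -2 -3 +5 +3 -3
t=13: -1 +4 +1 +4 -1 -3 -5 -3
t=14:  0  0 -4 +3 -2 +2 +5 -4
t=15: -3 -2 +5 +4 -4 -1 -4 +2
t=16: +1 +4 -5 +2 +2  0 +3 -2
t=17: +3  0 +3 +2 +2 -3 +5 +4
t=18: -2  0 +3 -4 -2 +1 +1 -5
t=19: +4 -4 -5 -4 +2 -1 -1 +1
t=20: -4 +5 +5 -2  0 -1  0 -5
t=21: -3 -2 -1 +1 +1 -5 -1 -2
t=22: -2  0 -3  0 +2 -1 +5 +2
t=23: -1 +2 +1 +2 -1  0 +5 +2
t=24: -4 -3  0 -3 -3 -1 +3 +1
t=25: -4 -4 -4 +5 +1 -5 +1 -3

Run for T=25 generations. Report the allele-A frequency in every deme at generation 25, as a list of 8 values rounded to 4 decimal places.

t=0: k=[0 105 0 0 0 0 0 0]
t=1: x=[8.9250 87.1500 8.9250 0.0000 0.0000 0.0000 0.0000 0.0000] k=[6 88 9 0 0 0 0 0]
t=2: x=[12.9700 74.3150 14.9500 0.7650 0.0000 0.0000 0.0000 0.0000] k=[15 78 11 4 0 0 0 0]
t=3: x=[20.3550 66.9500 16.1000 4.2550 0.3400 0.0000 0.0000 0.0000] k=[20 69 21 5 0 0 0 0]
t=4: x=[24.1650 60.7550 23.7200 5.9350 0.4250 0.0000 0.0000 0.0000] k=[21 59 27 8 2 0 0 0]
t=5: x=[24.2300 53.0500 28.1050 9.1050 2.3400 0.1700 0.0000 0.0000] k=[22 52 29 10 0 3 0 0]
t=6: x=[24.5500 47.4950 29.3400 10.7650 1.1050 2.4900 0.2550 0.0000] k=[22 48 26 16 4 0 0 0]
t=7: x=[24.2100 43.9200 27.0200 15.8300 4.6800 0.3400 0.0000 0.0000] k=[25 45 23 12 5 0 0 0]
t=8: x=[26.7000 41.4300 23.9350 12.3400 5.1700 0.4250 0.0000 0.0000] k=[23 39 25 16 8 0 0 0]
t=9: x=[24.3600 36.4500 25.4250 16.0850 8.0000 0.6800 0.0000 0.0000] k=[29 32 29 14 6 3 0 0]
t=10: x=[29.2550 31.4900 27.9800 14.5950 6.4250 3.0000 0.2550 0.0000] k=[34 33 24 16 11 0 0 0]
t=11: x=[33.9150 32.3200 24.0850 16.2550 10.4900 0.9350 0.0000 0.0000] k=[32 35 26 13 15 0 0 0]
t=12: x=[32.2550 33.9800 25.6600 14.2750 13.5550 1.2750 0.0000 0.0000] k=[29 38 23 12 11 6 0 0]
t=13: x=[29.7650 35.9600 23.3400 12.8500 10.6600 5.9150 0.5100 0.0000] k=[29 40 24 17 10 3 0 0]
t=14: x=[29.9350 37.7050 24.7650 17.0000 10.0000 3.3400 0.2550 0.0000] k=[30 38 21 20 8 5 5 0]
t=15: x=[30.6800 35.8750 22.3600 19.0650 8.7650 5.2550 4.5750 0.4250] k=[28 34 27 23 5 4 1 2]
t=16: x=[28.5100 32.8950 27.2550 21.8100 6.4450 3.8300 1.3400 1.9150] k=[30 37 22 24 8 4 4 0]
t=17: x=[30.5950 35.1300 23.4450 22.4700 9.0200 4.3400 3.6600 0.3400] k=[34 35 26 24 11 1 9 4]
t=18: x=[34.0850 34.1500 26.5950 23.0650 11.2550 2.5300 7.8950 4.4250] k=[32 34 30 19 9 4 9 0]
t=19: x=[32.1700 33.4900 29.4050 19.0850 9.4250 4.8500 7.8100 0.7650] k=[36 29 24 15 11 4 7 2]
t=20: x=[35.4050 29.1700 23.6600 15.4250 10.7450 4.8500 6.3200 2.4250] k=[31 34 29 13 11 4 6 0]
t=21: x=[31.2550 33.3200 28.0650 14.1900 10.5750 4.7650 5.3200 0.5100] k=[28 31 27 15 12 0 4 0]
t=22: x=[28.2550 30.4050 26.3200 15.7650 11.2350 1.3600 3.3200 0.3400] k=[26 30 23 16 13 0 8 2]
t=23: x=[26.3400 29.0650 23.0000 16.3400 12.1500 1.7850 6.8100 2.5100] k=[25 31 24 18 11 2 12 5]
t=24: x=[25.5100 29.8950 24.0850 17.9150 10.8300 3.6150 10.5550 5.5950] k=[22 27 24 15 8 3 14 7]
t=25: x=[22.4250 26.3200 23.4900 15.1700 8.1700 4.3600 12.4700 7.5950] k=[18 22 19 20 9 0 13 5]

[0.1714, 0.2095, 0.1810, 0.1905, 0.0857, 0.0000, 0.1238, 0.0476]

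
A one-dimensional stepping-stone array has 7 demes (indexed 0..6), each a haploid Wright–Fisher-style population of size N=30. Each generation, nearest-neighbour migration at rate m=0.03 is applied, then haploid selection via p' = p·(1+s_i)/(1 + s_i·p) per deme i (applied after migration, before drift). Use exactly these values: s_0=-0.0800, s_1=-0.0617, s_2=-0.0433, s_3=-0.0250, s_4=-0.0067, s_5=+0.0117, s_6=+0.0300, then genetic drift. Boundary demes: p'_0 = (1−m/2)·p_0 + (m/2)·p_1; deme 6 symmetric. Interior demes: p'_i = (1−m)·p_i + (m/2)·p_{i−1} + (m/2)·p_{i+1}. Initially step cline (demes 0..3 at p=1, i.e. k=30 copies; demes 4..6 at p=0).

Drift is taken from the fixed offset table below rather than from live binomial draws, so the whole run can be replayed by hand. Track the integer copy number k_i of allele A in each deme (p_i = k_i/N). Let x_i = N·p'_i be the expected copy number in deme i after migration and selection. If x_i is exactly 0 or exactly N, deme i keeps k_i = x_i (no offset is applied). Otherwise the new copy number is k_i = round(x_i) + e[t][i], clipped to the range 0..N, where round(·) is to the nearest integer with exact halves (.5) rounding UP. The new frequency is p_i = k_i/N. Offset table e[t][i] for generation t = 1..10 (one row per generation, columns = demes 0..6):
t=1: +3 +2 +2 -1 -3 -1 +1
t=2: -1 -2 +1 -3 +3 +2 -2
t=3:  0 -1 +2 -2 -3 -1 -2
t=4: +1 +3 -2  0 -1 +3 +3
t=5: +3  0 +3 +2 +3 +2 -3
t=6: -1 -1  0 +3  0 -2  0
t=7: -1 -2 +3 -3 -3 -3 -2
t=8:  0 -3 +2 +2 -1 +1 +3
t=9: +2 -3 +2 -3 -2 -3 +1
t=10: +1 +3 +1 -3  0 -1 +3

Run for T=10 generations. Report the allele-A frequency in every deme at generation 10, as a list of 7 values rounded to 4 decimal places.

t=0: k=[30 30 30 30 0 0 0]
t=1: x=[30.0000 30.0000 30.0000 29.5386 0.4470 0.0000 0.0000] k=[30 30 30 29 0 0 0]
t=2: x=[30.0000 30.0000 29.9843 28.5454 0.4321 0.0000 0.0000] k=[30 30 30 26 3 0 0]
t=3: x=[30.0000 30.0000 29.9373 25.6212 3.2803 0.0455 0.0000] k=[30 30 30 24 0 0 0]
t=4: x=[30.0000 30.0000 29.9059 23.6035 0.3576 0.0000 0.0000] k=[30 30 28 24 0 0 0]
t=5: x=[30.0000 29.9680 27.8846 23.5731 0.3576 0.0000 0.0000] k=[30 30 30 26 3 0 0]
t=6: x=[30.0000 30.0000 29.9373 25.6212 3.2803 0.0455 0.0000] k=[30 30 30 29 3 0 0]
t=7: x=[30.0000 30.0000 29.9843 28.5914 3.3251 0.0455 0.0000] k=[30 30 30 26 0 0 0]
t=8: x=[30.0000 30.0000 29.9373 25.5753 0.3874 0.0000 0.0000] k=[30 30 30 28 0 0 0]
t=9: x=[30.0000 30.0000 29.9686 27.5537 0.4172 0.0000 0.0000] k=[30 30 30 25 0 0 0]
t=10: x=[30.0000 30.0000 29.9216 24.5886 0.3725 0.0000 0.0000] k=[30 30 30 22 0 0 0]

[1.0000, 1.0000, 1.0000, 0.7333, 0.0000, 0.0000, 0.0000]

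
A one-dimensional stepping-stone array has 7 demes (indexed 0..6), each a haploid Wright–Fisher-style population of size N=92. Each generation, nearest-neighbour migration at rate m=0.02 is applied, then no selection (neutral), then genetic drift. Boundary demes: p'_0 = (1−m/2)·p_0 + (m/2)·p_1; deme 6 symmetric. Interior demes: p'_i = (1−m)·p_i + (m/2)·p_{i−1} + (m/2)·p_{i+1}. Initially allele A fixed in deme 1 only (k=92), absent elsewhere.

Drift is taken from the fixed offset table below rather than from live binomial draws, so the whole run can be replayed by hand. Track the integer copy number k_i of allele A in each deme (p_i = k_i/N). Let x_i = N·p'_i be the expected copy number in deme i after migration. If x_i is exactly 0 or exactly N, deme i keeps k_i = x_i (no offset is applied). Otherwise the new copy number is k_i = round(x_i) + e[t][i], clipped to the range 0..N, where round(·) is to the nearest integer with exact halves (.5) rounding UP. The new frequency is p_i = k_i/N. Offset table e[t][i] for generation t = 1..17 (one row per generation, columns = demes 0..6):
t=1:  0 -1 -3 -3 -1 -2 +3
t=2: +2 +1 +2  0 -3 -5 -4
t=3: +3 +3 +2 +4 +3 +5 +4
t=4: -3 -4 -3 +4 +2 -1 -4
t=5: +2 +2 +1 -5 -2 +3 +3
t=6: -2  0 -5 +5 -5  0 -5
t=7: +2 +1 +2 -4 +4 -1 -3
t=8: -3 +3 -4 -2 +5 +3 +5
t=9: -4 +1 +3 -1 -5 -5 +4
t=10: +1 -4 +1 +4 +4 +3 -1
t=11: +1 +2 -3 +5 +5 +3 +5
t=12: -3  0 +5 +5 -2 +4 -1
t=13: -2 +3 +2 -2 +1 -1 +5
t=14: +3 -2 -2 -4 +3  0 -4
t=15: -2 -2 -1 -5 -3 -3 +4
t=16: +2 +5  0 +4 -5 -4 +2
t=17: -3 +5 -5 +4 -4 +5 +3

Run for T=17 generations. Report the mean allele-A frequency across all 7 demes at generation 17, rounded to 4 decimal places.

t=0: k=[0 92 0 0 0 0 0]
t=1: x=[0.9200 90.1600 0.9200 0.0000 0.0000 0.0000 0.0000] k=[1 89 0 0 0 0 0]
t=2: x=[1.8800 87.2300 0.8900 0.0000 0.0000 0.0000 0.0000] k=[4 88 3 0 0 0 0]
t=3: x=[4.8400 86.3100 3.8200 0.0300 0.0000 0.0000 0.0000] k=[8 89 6 4 0 0 0]
t=4: x=[8.8100 87.3600 6.8100 3.9800 0.0400 0.0000 0.0000] k=[6 83 4 8 2 0 0]
t=5: x=[6.7700 81.4400 4.8300 7.9000 2.0400 0.0200 0.0000] k=[9 83 6 3 0 3 0]
t=6: x=[9.7400 81.4900 6.7400 3.0000 0.0600 2.9400 0.0300] k=[8 81 2 8 0 3 0]
t=7: x=[8.7300 79.4800 2.8500 7.8600 0.1100 2.9400 0.0300] k=[11 80 5 4 4 2 0]
t=8: x=[11.6900 78.5600 5.7400 4.0100 3.9800 2.0000 0.0200] k=[9 82 2 2 9 5 5]
t=9: x=[9.7300 80.4700 2.8000 2.0700 8.8900 5.0400 5.0000] k=[6 81 6 1 4 0 9]
t=10: x=[6.7500 79.5000 6.7000 1.0800 3.9300 0.1300 8.9100] k=[8 76 8 5 8 3 8]
t=11: x=[8.6800 74.6400 8.6500 5.0600 7.9200 3.1000 7.9500] k=[10 77 6 10 13 6 13]
t=12: x=[10.6700 75.6200 6.7500 9.9900 12.9000 6.1400 12.9300] k=[8 76 12 15 11 10 12]
t=13: x=[8.6800 74.6800 12.6700 14.9300 11.0300 10.0300 11.9800] k=[7 78 15 13 12 9 17]
t=14: x=[7.7100 76.6600 15.6100 13.0100 11.9800 9.1100 16.9200] k=[11 75 14 9 15 9 13]
t=15: x=[11.6400 73.7500 14.5600 9.1100 14.8800 9.1000 12.9600] k=[10 72 14 4 12 6 17]
t=16: x=[10.6200 70.8000 14.4800 4.1800 11.8600 6.1700 16.8900] k=[13 76 14 8 7 2 19]
t=17: x=[13.6300 74.7500 14.5600 8.0500 6.9600 2.2200 18.8300] k=[11 80 10 12 3 7 22]

0.2252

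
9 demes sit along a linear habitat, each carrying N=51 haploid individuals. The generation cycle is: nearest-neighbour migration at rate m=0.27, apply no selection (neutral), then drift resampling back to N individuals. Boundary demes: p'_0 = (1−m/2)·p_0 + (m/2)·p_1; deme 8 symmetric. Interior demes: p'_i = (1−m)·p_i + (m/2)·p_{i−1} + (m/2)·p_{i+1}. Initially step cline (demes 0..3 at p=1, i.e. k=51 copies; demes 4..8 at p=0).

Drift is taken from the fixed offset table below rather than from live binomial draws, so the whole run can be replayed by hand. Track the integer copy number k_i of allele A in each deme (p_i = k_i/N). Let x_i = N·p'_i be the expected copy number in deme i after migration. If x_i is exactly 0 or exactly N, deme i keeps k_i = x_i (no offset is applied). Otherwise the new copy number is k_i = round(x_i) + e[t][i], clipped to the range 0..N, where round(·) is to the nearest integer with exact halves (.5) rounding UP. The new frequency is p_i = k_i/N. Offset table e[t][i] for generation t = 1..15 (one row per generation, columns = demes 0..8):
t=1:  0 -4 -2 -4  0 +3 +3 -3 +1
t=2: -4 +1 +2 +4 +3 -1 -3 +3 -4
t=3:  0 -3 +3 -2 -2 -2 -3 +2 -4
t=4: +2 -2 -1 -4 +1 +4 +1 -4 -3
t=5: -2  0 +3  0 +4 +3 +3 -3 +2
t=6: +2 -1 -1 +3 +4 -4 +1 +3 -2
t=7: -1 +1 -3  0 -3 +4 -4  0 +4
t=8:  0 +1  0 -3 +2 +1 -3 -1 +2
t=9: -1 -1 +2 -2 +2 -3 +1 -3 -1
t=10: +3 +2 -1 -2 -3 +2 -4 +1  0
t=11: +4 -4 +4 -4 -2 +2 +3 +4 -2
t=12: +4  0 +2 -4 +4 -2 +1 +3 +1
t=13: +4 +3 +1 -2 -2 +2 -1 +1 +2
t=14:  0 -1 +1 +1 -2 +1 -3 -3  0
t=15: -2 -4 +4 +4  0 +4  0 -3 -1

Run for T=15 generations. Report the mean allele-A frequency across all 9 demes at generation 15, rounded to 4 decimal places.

t=0: k=[51 51 51 51 0 0 0 0 0]
t=1: x=[51.0000 51.0000 51.0000 44.1150 6.8850 0.0000 0.0000 0.0000 0.0000] k=[51 51 51 40 7 0 0 0 0]
t=2: x=[51.0000 51.0000 49.5150 37.0300 10.5100 0.9450 0.0000 0.0000 0.0000] k=[51 51 51 41 14 0 0 0 0]
t=3: x=[51.0000 51.0000 49.6500 38.7050 15.7550 1.8900 0.0000 0.0000 0.0000] k=[51 51 51 37 14 0 0 0 0]
t=4: x=[51.0000 51.0000 49.1100 35.7850 15.2150 1.8900 0.0000 0.0000 0.0000] k=[51 51 48 32 16 6 0 0 0]
t=5: x=[51.0000 50.5950 46.2450 32.0000 16.8100 6.5400 0.8100 0.0000 0.0000] k=[51 51 49 32 21 10 4 0 0]
t=6: x=[51.0000 50.7300 46.9750 32.8100 21.0000 10.6750 4.2700 0.5400 0.0000] k=[51 50 46 36 25 7 5 4 0]
t=7: x=[50.8650 49.5950 45.1900 35.8650 24.0550 9.1600 5.1350 3.5950 0.5400] k=[50 51 42 36 21 13 1 4 5]
t=8: x=[50.1350 49.6500 42.4050 34.7850 21.9450 12.4600 3.0250 3.7300 4.8650] k=[50 51 42 32 24 13 0 3 7]
t=9: x=[50.1350 49.6500 41.8650 32.2700 23.5950 12.7300 2.1600 3.1350 6.4600] k=[49 49 44 30 26 10 3 0 5]
t=10: x=[49.0000 48.3250 42.7850 31.3500 24.3800 11.2150 3.5400 1.0800 4.3250] k=[51 50 42 29 21 13 0 2 4]
t=11: x=[50.8650 49.0550 41.3250 29.6750 21.0000 12.3250 2.0250 2.0000 3.7300] k=[51 45 45 26 19 14 5 6 2]
t=12: x=[50.1900 45.8100 42.4350 27.6200 19.2700 13.4600 6.3500 5.3250 2.5400] k=[51 46 44 24 23 11 7 8 4]
t=13: x=[50.3250 46.4050 41.5700 26.5650 21.5150 12.0800 7.6750 7.3250 4.5400] k=[51 49 43 25 20 14 7 8 7]
t=14: x=[50.7300 48.4600 41.3800 26.7550 19.8650 13.8650 8.0800 7.7300 7.1350] k=[51 47 42 28 18 15 5 5 7]
t=15: x=[50.4600 46.8650 40.7850 28.5400 18.9450 14.0550 6.3500 5.2700 6.7300] k=[48 43 45 33 19 18 6 2 6]

0.4793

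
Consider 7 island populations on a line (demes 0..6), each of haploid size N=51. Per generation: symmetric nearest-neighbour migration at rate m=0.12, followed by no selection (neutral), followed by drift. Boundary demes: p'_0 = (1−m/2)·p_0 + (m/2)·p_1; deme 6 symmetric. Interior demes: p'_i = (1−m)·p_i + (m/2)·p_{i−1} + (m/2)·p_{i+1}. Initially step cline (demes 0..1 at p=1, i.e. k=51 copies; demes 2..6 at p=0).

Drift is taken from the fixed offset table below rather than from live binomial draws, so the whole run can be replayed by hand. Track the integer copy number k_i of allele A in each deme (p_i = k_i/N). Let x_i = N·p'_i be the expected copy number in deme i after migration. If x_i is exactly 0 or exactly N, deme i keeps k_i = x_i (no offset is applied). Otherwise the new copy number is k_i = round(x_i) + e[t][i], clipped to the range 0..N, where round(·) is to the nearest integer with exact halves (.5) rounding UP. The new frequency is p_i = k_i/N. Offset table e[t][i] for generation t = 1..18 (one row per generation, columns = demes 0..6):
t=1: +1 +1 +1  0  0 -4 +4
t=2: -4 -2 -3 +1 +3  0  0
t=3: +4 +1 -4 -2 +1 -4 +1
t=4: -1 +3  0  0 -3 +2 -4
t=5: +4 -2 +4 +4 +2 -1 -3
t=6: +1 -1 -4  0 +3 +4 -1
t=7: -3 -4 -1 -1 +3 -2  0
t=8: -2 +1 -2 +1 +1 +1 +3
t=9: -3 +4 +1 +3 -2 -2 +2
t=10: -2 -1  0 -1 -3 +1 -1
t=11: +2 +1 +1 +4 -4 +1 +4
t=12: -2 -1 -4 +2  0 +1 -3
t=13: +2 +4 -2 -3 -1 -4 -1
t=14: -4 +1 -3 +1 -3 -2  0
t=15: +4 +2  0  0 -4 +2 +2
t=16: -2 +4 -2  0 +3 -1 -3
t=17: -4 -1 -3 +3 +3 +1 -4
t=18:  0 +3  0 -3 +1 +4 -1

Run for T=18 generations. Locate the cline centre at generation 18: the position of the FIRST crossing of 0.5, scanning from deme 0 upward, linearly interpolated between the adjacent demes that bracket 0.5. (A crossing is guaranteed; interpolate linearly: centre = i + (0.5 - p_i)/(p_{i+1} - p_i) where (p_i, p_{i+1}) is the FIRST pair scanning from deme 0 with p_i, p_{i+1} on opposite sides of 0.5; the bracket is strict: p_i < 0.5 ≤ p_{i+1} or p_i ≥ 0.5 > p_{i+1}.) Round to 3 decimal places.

1.404

t=0: k=[51 51 0 0 0 0 0]
t=1: x=[51.0000 47.9400 3.0600 0.0000 0.0000 0.0000 0.0000] k=[51 49 4 0 0 0 0]
t=2: x=[50.8800 46.4200 6.4600 0.2400 0.0000 0.0000 0.0000] k=[47 44 3 1 0 0 0]
t=3: x=[46.8200 41.7200 5.3400 1.0600 0.0600 0.0000 0.0000] k=[51 43 1 0 1 0 0]
t=4: x=[50.5200 40.9600 3.4600 0.1200 0.8800 0.0600 0.0000] k=[50 44 3 0 0 2 0]
t=5: x=[49.6400 41.9000 5.2800 0.1800 0.1200 1.7600 0.1200] k=[51 40 9 4 2 1 0]
t=6: x=[50.3400 38.8000 10.5600 4.1800 2.0600 1.0000 0.0600] k=[51 38 7 4 5 5 0]
t=7: x=[50.2200 36.9200 8.6800 4.2400 4.9400 4.7000 0.3000] k=[47 33 8 3 8 3 0]
t=8: x=[46.1600 32.3400 9.2000 3.6000 7.4000 3.1200 0.1800] k=[44 33 7 5 8 4 3]
t=9: x=[43.3400 32.1000 8.4400 5.3000 7.5800 4.1800 3.0600] k=[40 36 9 8 6 2 5]
t=10: x=[39.7600 34.6200 10.5600 7.9400 5.8800 2.4200 4.8200] k=[38 34 11 7 3 3 4]
t=11: x=[37.7600 32.8600 12.1400 7.0000 3.2400 3.0600 3.9400] k=[40 34 13 11 0 4 8]
t=12: x=[39.6400 33.1000 14.1400 10.4600 0.9000 4.0000 7.7600] k=[38 32 10 12 1 5 5]
t=13: x=[37.6400 31.0400 11.4400 11.2200 1.9000 4.7600 5.0000] k=[40 35 9 8 1 1 4]
t=14: x=[39.7000 33.7400 10.5000 7.6400 1.4200 1.1800 3.8200] k=[36 35 8 9 0 0 4]
t=15: x=[35.9400 33.4400 9.6800 8.4000 0.5400 0.2400 3.7600] k=[40 35 10 8 0 2 6]
t=16: x=[39.7000 33.8000 11.3800 7.6400 0.6000 2.1200 5.7600] k=[38 38 9 8 4 1 3]
t=17: x=[38.0000 36.2600 10.6800 7.8200 4.0600 1.3000 2.8800] k=[34 35 8 11 7 2 0]
t=18: x=[34.0600 33.3200 9.8000 10.5800 6.9400 2.1800 0.1200] k=[34 36 10 8 8 6 0]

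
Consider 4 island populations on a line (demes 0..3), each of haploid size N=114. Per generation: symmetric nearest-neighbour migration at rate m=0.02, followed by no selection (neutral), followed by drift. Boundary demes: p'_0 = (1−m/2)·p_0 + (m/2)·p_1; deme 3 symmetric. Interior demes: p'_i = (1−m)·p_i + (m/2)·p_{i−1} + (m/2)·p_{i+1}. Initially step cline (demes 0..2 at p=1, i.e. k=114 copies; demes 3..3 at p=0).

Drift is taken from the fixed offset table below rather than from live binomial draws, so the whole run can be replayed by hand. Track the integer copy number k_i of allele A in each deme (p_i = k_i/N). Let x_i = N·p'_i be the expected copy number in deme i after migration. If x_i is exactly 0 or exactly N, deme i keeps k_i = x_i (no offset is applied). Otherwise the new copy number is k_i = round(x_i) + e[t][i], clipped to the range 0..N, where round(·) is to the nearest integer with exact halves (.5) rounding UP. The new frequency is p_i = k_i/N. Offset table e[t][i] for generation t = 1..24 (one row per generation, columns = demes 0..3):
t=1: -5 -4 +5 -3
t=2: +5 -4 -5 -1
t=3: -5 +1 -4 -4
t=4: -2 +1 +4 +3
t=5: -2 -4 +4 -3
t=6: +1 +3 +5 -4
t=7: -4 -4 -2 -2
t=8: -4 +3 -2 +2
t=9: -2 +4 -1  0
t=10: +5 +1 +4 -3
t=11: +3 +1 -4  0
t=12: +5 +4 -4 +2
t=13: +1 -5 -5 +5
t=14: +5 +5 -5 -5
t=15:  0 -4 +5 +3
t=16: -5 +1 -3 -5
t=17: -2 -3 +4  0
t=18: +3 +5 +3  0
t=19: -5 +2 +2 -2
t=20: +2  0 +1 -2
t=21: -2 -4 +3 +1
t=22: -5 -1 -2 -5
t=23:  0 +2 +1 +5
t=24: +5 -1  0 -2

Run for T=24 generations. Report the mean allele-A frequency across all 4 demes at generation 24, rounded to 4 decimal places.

t=0: k=[114 114 114 0]
t=1: x=[114.0000 114.0000 112.8600 1.1400] k=[114 114 114 0]
t=2: x=[114.0000 114.0000 112.8600 1.1400] k=[114 114 108 0]
t=3: x=[114.0000 113.9400 106.9800 1.0800] k=[114 114 103 0]
t=4: x=[114.0000 113.8900 102.0800 1.0300] k=[114 114 106 4]
t=5: x=[114.0000 113.9200 105.0600 5.0200] k=[114 110 109 2]
t=6: x=[113.9600 110.0300 107.9400 3.0700] k=[114 113 113 0]
t=7: x=[113.9900 113.0100 111.8700 1.1300] k=[110 109 110 0]
t=8: x=[109.9900 109.0200 108.8900 1.1000] k=[106 112 107 3]
t=9: x=[106.0600 111.8900 106.0100 4.0400] k=[104 114 105 4]
t=10: x=[104.1000 113.8100 104.0800 5.0100] k=[109 114 108 2]
t=11: x=[109.0500 113.8900 107.0000 3.0600] k=[112 114 103 3]
t=12: x=[112.0200 113.8700 102.1100 4.0000] k=[114 114 98 6]
t=13: x=[114.0000 113.8400 97.2400 6.9200] k=[114 109 92 12]
t=14: x=[113.9500 108.8800 91.3700 12.8000] k=[114 114 86 8]
t=15: x=[114.0000 113.7200 85.5000 8.7800] k=[114 110 91 12]
t=16: x=[113.9600 109.8500 90.4000 12.7900] k=[109 111 87 8]
t=17: x=[109.0200 110.7400 86.4500 8.7900] k=[107 108 90 9]
t=18: x=[107.0100 107.8100 89.3700 9.8100] k=[110 113 92 10]
t=19: x=[110.0300 112.7600 91.3900 10.8200] k=[105 114 93 9]
t=20: x=[105.0900 113.7000 92.3700 9.8400] k=[107 114 93 8]
t=21: x=[107.0700 113.7200 92.3600 8.8500] k=[105 110 95 10]
t=22: x=[105.0500 109.8000 94.3000 10.8500] k=[100 109 92 6]
t=23: x=[100.0900 108.7400 91.3100 6.8600] k=[100 111 92 12]
t=24: x=[100.1100 110.7000 91.3900 12.8000] k=[105 110 91 11]

0.6952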